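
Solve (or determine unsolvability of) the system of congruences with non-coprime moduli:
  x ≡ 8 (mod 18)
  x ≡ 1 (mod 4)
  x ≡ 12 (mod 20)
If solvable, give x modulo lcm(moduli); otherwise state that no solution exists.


Moduli 18, 4, 20 are not pairwise coprime, so CRT works modulo lcm(m_i) when all pairwise compatibility conditions hold.
Pairwise compatibility: gcd(m_i, m_j) must divide a_i - a_j for every pair.
Merge one congruence at a time:
  Start: x ≡ 8 (mod 18).
  Combine with x ≡ 1 (mod 4): gcd(18, 4) = 2, and 1 - 8 = -7 is NOT divisible by 2.
    ⇒ system is inconsistent (no integer solution).

No solution (the system is inconsistent).


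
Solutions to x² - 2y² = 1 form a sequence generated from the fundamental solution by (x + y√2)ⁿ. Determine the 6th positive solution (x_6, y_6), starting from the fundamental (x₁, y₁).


Step 1: Find the fundamental solution (x₁, y₁) of x² - 2y² = 1.
  Expand √2 as a continued fraction. a₀ = ⌊√2⌋ = 1; iterate m_{k+1} = d_k·a_k − m_k, d_{k+1} = (2 − m_{k+1}²)/d_k, a_{k+1} = ⌊(a₀ + m_{k+1})/d_{k+1}⌋ (starting m₀ = 0, d₀ = 1), with convergents p_k = a_k·p_{k-1} + p_{k-2}, q_k = a_k·q_{k-1} + q_{k-2} (p₋₁ = 1, q₋₁ = 0):
  k = 0: a₀ = 1; p₀/q₀ = 1/1; p₀² − 2·q₀² = 1 − 2 = -1.
  k = 1: m = 1, d = 1, a = ⌊(1 + 1)/1⌋ = 2; p/q = (2·1 + 1)/(2·1 + 0) = 3/2; p² − 2·q² = 9 − 8 = 1.
  The first convergent with p² − 2·q² = 1 gives the fundamental solution (x₁, y₁) = (3, 2).
Step 2: Apply the recurrence (x_{n+1}, y_{n+1}) = (x₁x_n + 2y₁y_n, x₁y_n + y₁x_n) repeatedly.
  From (x_1, y_1) = (3, 2): x_2 = 3·3 + 2·2·2 = 17; y_2 = 3·2 + 2·3 = 12.
  From (x_2, y_2) = (17, 12): x_3 = 3·17 + 2·2·12 = 99; y_3 = 3·12 + 2·17 = 70.
  From (x_3, y_3) = (99, 70): x_4 = 3·99 + 2·2·70 = 577; y_4 = 3·70 + 2·99 = 408.
  From (x_4, y_4) = (577, 408): x_5 = 3·577 + 2·2·408 = 3363; y_5 = 3·408 + 2·577 = 2378.
  From (x_5, y_5) = (3363, 2378): x_6 = 3·3363 + 2·2·2378 = 19601; y_6 = 3·2378 + 2·3363 = 13860.
Step 3: Verify x_6² - 2·y_6² = 384199201 - 384199200 = 1 (should be 1). ✓

(x_1, y_1) = (3, 2); (x_6, y_6) = (19601, 13860).


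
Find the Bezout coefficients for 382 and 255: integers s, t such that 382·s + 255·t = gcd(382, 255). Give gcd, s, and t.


Euclidean algorithm on (382, 255) — divide until remainder is 0:
  382 = 1 · 255 + 127
  255 = 2 · 127 + 1
  127 = 127 · 1 + 0
gcd(382, 255) = 1.
Track Bezout coefficients alongside the remainders: start with r₀ = 382 = a·1 + b·0 (s = 1, t = 0) and r₁ = 255 = a·0 + b·1 (s = 0, t = 1); each new remainder r_{k+1} = r_{k-1} − q_k·r_k inherits s_{k+1} = s_{k-1} − q_k·s_k, t_{k+1} = t_{k-1} − q_k·t_k, so r_k = a·s_k + b·t_k at every step:
  q = 1: r = 127, s = 1 − 1·0 = 1, t = 0 − 1·1 = -1  (check: 382·1 + 255·(-1) = 127)
  q = 2: r = 1, s = 0 − 2·1 = -2, t = 1 − 2·(-1) = 3  (check: 382·(-2) + 255·3 = 1)
The row with r = 1 (the gcd) gives the Bezout coefficients s = -2, t = 3.
Result: 382 · (-2) + 255 · (3) = 1.

gcd(382, 255) = 1; s = -2, t = 3 (check: 382·(-2) + 255·3 = 1).


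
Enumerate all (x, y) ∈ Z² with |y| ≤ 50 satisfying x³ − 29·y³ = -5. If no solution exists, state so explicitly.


The equation is x³ - 29y³ = -5. For fixed y, x³ = 29·y³ − 5, so a solution requires the RHS to be a perfect cube.
Strategy: iterate y from -50 to 50, compute RHS = 29·y³ − 5, and check whether it is a (positive or negative) perfect cube.
Check small values of y:
  y = 0: RHS = -5 is not a perfect cube.
  y = 1: RHS = 24 is not a perfect cube.
  y = -1: RHS = -34 is not a perfect cube.
  y = 2: RHS = 227 is not a perfect cube.
  y = -2: RHS = -237 is not a perfect cube.
  y = 3: RHS = 778 is not a perfect cube.
  y = -3: RHS = -788 is not a perfect cube.
Continuing the search up to |y| = 50 finds no solutions either.
No (x, y) in the scanned range satisfies the equation.

No integer solutions with |y| ≤ 50.


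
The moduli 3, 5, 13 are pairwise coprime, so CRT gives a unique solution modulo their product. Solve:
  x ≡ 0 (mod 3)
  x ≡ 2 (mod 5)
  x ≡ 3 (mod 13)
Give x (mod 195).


Moduli 3, 5, 13 are pairwise coprime; by CRT there is a unique solution modulo M = 3 · 5 · 13 = 195.
Solve pairwise, accumulating the modulus:
  Start with x ≡ 0 (mod 3).
  Combine with x ≡ 2 (mod 5): since gcd(3, 5) = 1, we get a unique residue mod 15.
    Write x = 0 + 3·t and substitute into x ≡ 2 (mod 5): 3·t ≡ 2 − 0 = 2 (mod 5).
    The inverse of 3 mod 5 is 2 (since 3·2 = 6 = 1·5 + 1), so t ≡ 2·2 = 4 ≡ 4 (mod 5).
    Then x = 0 + 3·4 = 12, valid modulo lcm(3, 5) = 15: x ≡ 12 (mod 15).
  Combine with x ≡ 3 (mod 13): since gcd(15, 13) = 1, we get a unique residue mod 195.
    Write x = 12 + 15·t and substitute into x ≡ 3 (mod 13): 15·t ≡ 3 − 12 = -9 (mod 13).
    Reduce coefficients mod 13: 2·t ≡ 4 (mod 13).
    The inverse of 2 mod 13 is 7 (since 2·7 = 14 = 1·13 + 1), so t ≡ 7·4 = 28 ≡ 2 (mod 13).
    Then x = 12 + 15·2 = 42, valid modulo lcm(15, 13) = 195: x ≡ 42 (mod 195).
Verify: 42 mod 3 = 0 ✓, 42 mod 5 = 2 ✓, 42 mod 13 = 3 ✓.

x ≡ 42 (mod 195).


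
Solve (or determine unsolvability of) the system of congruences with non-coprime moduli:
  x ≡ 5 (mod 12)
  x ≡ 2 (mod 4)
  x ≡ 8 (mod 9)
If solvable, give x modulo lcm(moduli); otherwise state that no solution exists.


Moduli 12, 4, 9 are not pairwise coprime, so CRT works modulo lcm(m_i) when all pairwise compatibility conditions hold.
Pairwise compatibility: gcd(m_i, m_j) must divide a_i - a_j for every pair.
Merge one congruence at a time:
  Start: x ≡ 5 (mod 12).
  Combine with x ≡ 2 (mod 4): gcd(12, 4) = 4, and 2 - 5 = -3 is NOT divisible by 4.
    ⇒ system is inconsistent (no integer solution).

No solution (the system is inconsistent).


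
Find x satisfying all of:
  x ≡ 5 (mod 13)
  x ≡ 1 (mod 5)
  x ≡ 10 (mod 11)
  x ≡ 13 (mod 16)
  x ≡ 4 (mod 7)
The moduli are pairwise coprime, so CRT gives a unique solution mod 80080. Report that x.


Product of moduli M = 13 · 5 · 11 · 16 · 7 = 80080.
Merge one congruence at a time:
  Start: x ≡ 5 (mod 13).
  Combine with x ≡ 1 (mod 5); new modulus lcm = 65.
    Write x = 5 + 13·t and substitute into x ≡ 1 (mod 5): 13·t ≡ 1 − 5 = -4 (mod 5).
    Reduce coefficients mod 5: 3·t ≡ 1 (mod 5).
    The inverse of 3 mod 5 is 2 (since 3·2 = 6 = 1·5 + 1), so t ≡ 2·1 = 2 ≡ 2 (mod 5).
    Then x = 5 + 13·2 = 31, valid modulo lcm(13, 5) = 65: x ≡ 31 (mod 65).
  Combine with x ≡ 10 (mod 11); new modulus lcm = 715.
    Write x = 31 + 65·t and substitute into x ≡ 10 (mod 11): 65·t ≡ 10 − 31 = -21 (mod 11).
    Reduce coefficients mod 11: 10·t ≡ 1 (mod 11).
    The inverse of 10 mod 11 is 10 (since 10·10 = 100 = 9·11 + 1), so t ≡ 10·1 = 10 ≡ 10 (mod 11).
    Then x = 31 + 65·10 = 681, valid modulo lcm(65, 11) = 715: x ≡ 681 (mod 715).
  Combine with x ≡ 13 (mod 16); new modulus lcm = 11440.
    Write x = 681 + 715·t and substitute into x ≡ 13 (mod 16): 715·t ≡ 13 − 681 = -668 (mod 16).
    Reduce coefficients mod 16: 11·t ≡ 4 (mod 16).
    The inverse of 11 mod 16 is 3 (since 11·3 = 33 = 2·16 + 1), so t ≡ 3·4 = 12 ≡ 12 (mod 16).
    Then x = 681 + 715·12 = 9261, valid modulo lcm(715, 16) = 11440: x ≡ 9261 (mod 11440).
  Combine with x ≡ 4 (mod 7); new modulus lcm = 80080.
    Write x = 9261 + 11440·t and substitute into x ≡ 4 (mod 7): 11440·t ≡ 4 − 9261 = -9257 (mod 7).
    Reduce coefficients mod 7: 2·t ≡ 4 (mod 7).
    The inverse of 2 mod 7 is 4 (since 2·4 = 8 = 1·7 + 1), so t ≡ 4·4 = 16 ≡ 2 (mod 7).
    Then x = 9261 + 11440·2 = 32141, valid modulo lcm(11440, 7) = 80080: x ≡ 32141 (mod 80080).
Verify against each original: 32141 mod 13 = 5, 32141 mod 5 = 1, 32141 mod 11 = 10, 32141 mod 16 = 13, 32141 mod 7 = 4.

x ≡ 32141 (mod 80080).


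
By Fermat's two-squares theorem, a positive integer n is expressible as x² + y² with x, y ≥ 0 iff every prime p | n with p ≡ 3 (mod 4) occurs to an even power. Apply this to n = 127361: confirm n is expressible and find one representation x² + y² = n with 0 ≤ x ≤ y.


Step 1: Factor n = 127361 = 13 · 97 · 101.
Step 2: Check the mod-4 condition on each prime factor: 13 ≡ 1 (mod 4), exponent 1; 97 ≡ 1 (mod 4), exponent 1; 101 ≡ 1 (mod 4), exponent 1.
All primes ≡ 3 (mod 4) appear to even exponent (or don't appear), so by the two-squares theorem n IS expressible as a sum of two squares.
Step 3: Build a representation. Here n = 13 · 97 · 101 is a product of primes ≡ 1 (mod 4). Each prime p ≡ 1 (mod 4) is itself a sum of two squares; find a² by testing p − a² for a perfect square:
  13: 13 − 1² = 12, 13 − 2² = 9 = 3² ⇒ 13 = 2² + 3².
  97: 97 − 1² = 96, 97 − 2² = 93, 97 − 3² = 88, 97 − 4² = 81 = 9² ⇒ 97 = 4² + 9².
  101: 101 − 1² = 100 = 10² ⇒ 101 = 1² + 10².
  Combine using the Brahmagupta–Fibonacci identity (a² + b²)(c² + d²) = (ac − bd)² + (ad + bc)² = (ac + bd)² + (ad − bc)²:
  13 · 97 = 1261: from (2² + 3²)(4² + 9²), take (2·4 − 3·9, 2·9 + 3·4) = (8 − 27, 18 + 12) = (-19, 30); dropping signs (only squares matter) gives (19, 30); check 19² + 30² = 361 + 900 = 1261 ✓.
  1261 · 101 = 127361: from (19² + 30²)(1² + 10²), take (19·1 − 30·10, 19·10 + 30·1) = (19 − 300, 190 + 30) = (-281, 220); dropping signs (only squares matter) gives (281, 220); check 281² + 220² = 78961 + 48400 = 127361 ✓.
Step 4: Order so x ≤ y and verify: 220² + 281² = 48400 + 78961 = 127361 = n. ✓

n = 127361 = 220² + 281² (one valid representation with x ≤ y).


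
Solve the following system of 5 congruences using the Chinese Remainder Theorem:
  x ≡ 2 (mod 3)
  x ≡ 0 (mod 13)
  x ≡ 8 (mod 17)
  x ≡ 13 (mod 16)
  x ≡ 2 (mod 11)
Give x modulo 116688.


Product of moduli M = 3 · 13 · 17 · 16 · 11 = 116688.
Merge one congruence at a time:
  Start: x ≡ 2 (mod 3).
  Combine with x ≡ 0 (mod 13); new modulus lcm = 39.
    Write x = 2 + 3·t and substitute into x ≡ 0 (mod 13): 3·t ≡ 0 − 2 = -2 (mod 13).
    Reduce coefficients mod 13: 3·t ≡ 11 (mod 13).
    The inverse of 3 mod 13 is 9 (since 3·9 = 27 = 2·13 + 1), so t ≡ 9·11 = 99 ≡ 8 (mod 13).
    Then x = 2 + 3·8 = 26, valid modulo lcm(3, 13) = 39: x ≡ 26 (mod 39).
  Combine with x ≡ 8 (mod 17); new modulus lcm = 663.
    Write x = 26 + 39·t and substitute into x ≡ 8 (mod 17): 39·t ≡ 8 − 26 = -18 (mod 17).
    Reduce coefficients mod 17: 5·t ≡ 16 (mod 17).
    The inverse of 5 mod 17 is 7 (since 5·7 = 35 = 2·17 + 1), so t ≡ 7·16 = 112 ≡ 10 (mod 17).
    Then x = 26 + 39·10 = 416, valid modulo lcm(39, 17) = 663: x ≡ 416 (mod 663).
  Combine with x ≡ 13 (mod 16); new modulus lcm = 10608.
    Write x = 416 + 663·t and substitute into x ≡ 13 (mod 16): 663·t ≡ 13 − 416 = -403 (mod 16).
    Reduce coefficients mod 16: 7·t ≡ 13 (mod 16).
    The inverse of 7 mod 16 is 7 (since 7·7 = 49 = 3·16 + 1), so t ≡ 7·13 = 91 ≡ 11 (mod 16).
    Then x = 416 + 663·11 = 7709, valid modulo lcm(663, 16) = 10608: x ≡ 7709 (mod 10608).
  Combine with x ≡ 2 (mod 11); new modulus lcm = 116688.
    Write x = 7709 + 10608·t and substitute into x ≡ 2 (mod 11): 10608·t ≡ 2 − 7709 = -7707 (mod 11).
    Reduce coefficients mod 11: 4·t ≡ 4 (mod 11).
    The inverse of 4 mod 11 is 3 (since 4·3 = 12 = 1·11 + 1), so t ≡ 3·4 = 12 ≡ 1 (mod 11).
    Then x = 7709 + 10608·1 = 18317, valid modulo lcm(10608, 11) = 116688: x ≡ 18317 (mod 116688).
Verify against each original: 18317 mod 3 = 2, 18317 mod 13 = 0, 18317 mod 17 = 8, 18317 mod 16 = 13, 18317 mod 11 = 2.

x ≡ 18317 (mod 116688).


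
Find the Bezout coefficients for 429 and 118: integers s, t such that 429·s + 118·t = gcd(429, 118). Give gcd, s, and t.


Euclidean algorithm on (429, 118) — divide until remainder is 0:
  429 = 3 · 118 + 75
  118 = 1 · 75 + 43
  75 = 1 · 43 + 32
  43 = 1 · 32 + 11
  32 = 2 · 11 + 10
  11 = 1 · 10 + 1
  10 = 10 · 1 + 0
gcd(429, 118) = 1.
Track Bezout coefficients alongside the remainders: start with r₀ = 429 = a·1 + b·0 (s = 1, t = 0) and r₁ = 118 = a·0 + b·1 (s = 0, t = 1); each new remainder r_{k+1} = r_{k-1} − q_k·r_k inherits s_{k+1} = s_{k-1} − q_k·s_k, t_{k+1} = t_{k-1} − q_k·t_k, so r_k = a·s_k + b·t_k at every step:
  q = 3: r = 75, s = 1 − 3·0 = 1, t = 0 − 3·1 = -3  (check: 429·1 + 118·(-3) = 75)
  q = 1: r = 43, s = 0 − 1·1 = -1, t = 1 − 1·(-3) = 4  (check: 429·(-1) + 118·4 = 43)
  q = 1: r = 32, s = 1 − 1·(-1) = 2, t = -3 − 1·4 = -7  (check: 429·2 + 118·(-7) = 32)
  q = 1: r = 11, s = -1 − 1·2 = -3, t = 4 − 1·(-7) = 11  (check: 429·(-3) + 118·11 = 11)
  q = 2: r = 10, s = 2 − 2·(-3) = 8, t = -7 − 2·11 = -29  (check: 429·8 + 118·(-29) = 10)
  q = 1: r = 1, s = -3 − 1·8 = -11, t = 11 − 1·(-29) = 40  (check: 429·(-11) + 118·40 = 1)
The row with r = 1 (the gcd) gives the Bezout coefficients s = -11, t = 40.
Result: 429 · (-11) + 118 · (40) = 1.

gcd(429, 118) = 1; s = -11, t = 40 (check: 429·(-11) + 118·40 = 1).


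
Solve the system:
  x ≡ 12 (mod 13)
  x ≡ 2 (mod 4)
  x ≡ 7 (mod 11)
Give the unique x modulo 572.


Moduli 13, 4, 11 are pairwise coprime; by CRT there is a unique solution modulo M = 13 · 4 · 11 = 572.
Solve pairwise, accumulating the modulus:
  Start with x ≡ 12 (mod 13).
  Combine with x ≡ 2 (mod 4): since gcd(13, 4) = 1, we get a unique residue mod 52.
    Write x = 12 + 13·t and substitute into x ≡ 2 (mod 4): 13·t ≡ 2 − 12 = -10 (mod 4).
    Reduce coefficients mod 4: 1·t ≡ 2 (mod 4).
    So t ≡ 2 (mod 4).
    Then x = 12 + 13·2 = 38, valid modulo lcm(13, 4) = 52: x ≡ 38 (mod 52).
  Combine with x ≡ 7 (mod 11): since gcd(52, 11) = 1, we get a unique residue mod 572.
    Write x = 38 + 52·t and substitute into x ≡ 7 (mod 11): 52·t ≡ 7 − 38 = -31 (mod 11).
    Reduce coefficients mod 11: 8·t ≡ 2 (mod 11).
    The inverse of 8 mod 11 is 7 (since 8·7 = 56 = 5·11 + 1), so t ≡ 7·2 = 14 ≡ 3 (mod 11).
    Then x = 38 + 52·3 = 194, valid modulo lcm(52, 11) = 572: x ≡ 194 (mod 572).
Verify: 194 mod 13 = 12 ✓, 194 mod 4 = 2 ✓, 194 mod 11 = 7 ✓.

x ≡ 194 (mod 572).


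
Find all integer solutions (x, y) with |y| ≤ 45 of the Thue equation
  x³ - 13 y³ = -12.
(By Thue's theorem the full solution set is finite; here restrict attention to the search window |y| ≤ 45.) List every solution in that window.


The equation is x³ - 13y³ = -12. For fixed y, x³ = 13·y³ − 12, so a solution requires the RHS to be a perfect cube.
Strategy: iterate y from -45 to 45, compute RHS = 13·y³ − 12, and check whether it is a (positive or negative) perfect cube.
Check small values of y:
  y = 0: RHS = -12 is not a perfect cube.
  y = 1: RHS = 1 = (1)³ ⇒ x = 1 works.
  y = -1: RHS = -25 is not a perfect cube.
  y = 2: RHS = 92 is not a perfect cube.
  y = -2: RHS = -116 is not a perfect cube.
  y = 3: RHS = 339 is not a perfect cube.
  y = -3: RHS = -363 is not a perfect cube.
Continuing the search up to |y| = 45 finds no further solutions beyond those listed.
Collected solutions: (1, 1).

Solutions (with |y| ≤ 45): (1, 1).


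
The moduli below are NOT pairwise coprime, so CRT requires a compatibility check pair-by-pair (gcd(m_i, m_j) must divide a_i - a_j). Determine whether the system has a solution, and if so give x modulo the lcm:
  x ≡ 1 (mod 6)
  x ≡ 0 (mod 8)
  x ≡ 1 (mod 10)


Moduli 6, 8, 10 are not pairwise coprime, so CRT works modulo lcm(m_i) when all pairwise compatibility conditions hold.
Pairwise compatibility: gcd(m_i, m_j) must divide a_i - a_j for every pair.
Merge one congruence at a time:
  Start: x ≡ 1 (mod 6).
  Combine with x ≡ 0 (mod 8): gcd(6, 8) = 2, and 0 - 1 = -1 is NOT divisible by 2.
    ⇒ system is inconsistent (no integer solution).

No solution (the system is inconsistent).


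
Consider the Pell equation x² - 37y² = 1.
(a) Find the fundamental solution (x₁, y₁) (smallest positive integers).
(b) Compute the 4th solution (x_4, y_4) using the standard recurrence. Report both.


Step 1: Find the fundamental solution (x₁, y₁) of x² - 37y² = 1.
  Expand √37 as a continued fraction. a₀ = ⌊√37⌋ = 6; iterate m_{k+1} = d_k·a_k − m_k, d_{k+1} = (37 − m_{k+1}²)/d_k, a_{k+1} = ⌊(a₀ + m_{k+1})/d_{k+1}⌋ (starting m₀ = 0, d₀ = 1), with convergents p_k = a_k·p_{k-1} + p_{k-2}, q_k = a_k·q_{k-1} + q_{k-2} (p₋₁ = 1, q₋₁ = 0):
  k = 0: a₀ = 6; p₀/q₀ = 6/1; p₀² − 37·q₀² = 36 − 37 = -1.
  k = 1: m = 6, d = 1, a = ⌊(6 + 6)/1⌋ = 12; p/q = (12·6 + 1)/(12·1 + 0) = 73/12; p² − 37·q² = 5329 − 5328 = 1.
  The first convergent with p² − 37·q² = 1 gives the fundamental solution (x₁, y₁) = (73, 12).
Step 2: Apply the recurrence (x_{n+1}, y_{n+1}) = (x₁x_n + 37y₁y_n, x₁y_n + y₁x_n) repeatedly.
  From (x_1, y_1) = (73, 12): x_2 = 73·73 + 37·12·12 = 10657; y_2 = 73·12 + 12·73 = 1752.
  From (x_2, y_2) = (10657, 1752): x_3 = 73·10657 + 37·12·1752 = 1555849; y_3 = 73·1752 + 12·10657 = 255780.
  From (x_3, y_3) = (1555849, 255780): x_4 = 73·1555849 + 37·12·255780 = 227143297; y_4 = 73·255780 + 12·1555849 = 37342128.
Step 3: Verify x_4² - 37·y_4² = 51594077372030209 - 51594077372030208 = 1 (should be 1). ✓

(x_1, y_1) = (73, 12); (x_4, y_4) = (227143297, 37342128).


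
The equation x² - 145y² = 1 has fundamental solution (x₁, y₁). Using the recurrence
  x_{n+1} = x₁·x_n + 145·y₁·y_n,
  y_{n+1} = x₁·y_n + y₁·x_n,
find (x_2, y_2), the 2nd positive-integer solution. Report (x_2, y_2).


Step 1: Find the fundamental solution (x₁, y₁) of x² - 145y² = 1.
  Expand √145 as a continued fraction. a₀ = ⌊√145⌋ = 12; iterate m_{k+1} = d_k·a_k − m_k, d_{k+1} = (145 − m_{k+1}²)/d_k, a_{k+1} = ⌊(a₀ + m_{k+1})/d_{k+1}⌋ (starting m₀ = 0, d₀ = 1), with convergents p_k = a_k·p_{k-1} + p_{k-2}, q_k = a_k·q_{k-1} + q_{k-2} (p₋₁ = 1, q₋₁ = 0):
  k = 0: a₀ = 12; p₀/q₀ = 12/1; p₀² − 145·q₀² = 144 − 145 = -1.
  k = 1: m = 12, d = 1, a = ⌊(12 + 12)/1⌋ = 24; p/q = (24·12 + 1)/(24·1 + 0) = 289/24; p² − 145·q² = 83521 − 83520 = 1.
  The first convergent with p² − 145·q² = 1 gives the fundamental solution (x₁, y₁) = (289, 24).
Step 2: Apply the recurrence (x_{n+1}, y_{n+1}) = (x₁x_n + 145y₁y_n, x₁y_n + y₁x_n) repeatedly.
  From (x_1, y_1) = (289, 24): x_2 = 289·289 + 145·24·24 = 167041; y_2 = 289·24 + 24·289 = 13872.
Step 3: Verify x_2² - 145·y_2² = 27902695681 - 27902695680 = 1 (should be 1). ✓

(x_1, y_1) = (289, 24); (x_2, y_2) = (167041, 13872).


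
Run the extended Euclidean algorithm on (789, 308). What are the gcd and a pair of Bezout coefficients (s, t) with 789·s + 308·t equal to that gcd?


Euclidean algorithm on (789, 308) — divide until remainder is 0:
  789 = 2 · 308 + 173
  308 = 1 · 173 + 135
  173 = 1 · 135 + 38
  135 = 3 · 38 + 21
  38 = 1 · 21 + 17
  21 = 1 · 17 + 4
  17 = 4 · 4 + 1
  4 = 4 · 1 + 0
gcd(789, 308) = 1.
Track Bezout coefficients alongside the remainders: start with r₀ = 789 = a·1 + b·0 (s = 1, t = 0) and r₁ = 308 = a·0 + b·1 (s = 0, t = 1); each new remainder r_{k+1} = r_{k-1} − q_k·r_k inherits s_{k+1} = s_{k-1} − q_k·s_k, t_{k+1} = t_{k-1} − q_k·t_k, so r_k = a·s_k + b·t_k at every step:
  q = 2: r = 173, s = 1 − 2·0 = 1, t = 0 − 2·1 = -2  (check: 789·1 + 308·(-2) = 173)
  q = 1: r = 135, s = 0 − 1·1 = -1, t = 1 − 1·(-2) = 3  (check: 789·(-1) + 308·3 = 135)
  q = 1: r = 38, s = 1 − 1·(-1) = 2, t = -2 − 1·3 = -5  (check: 789·2 + 308·(-5) = 38)
  q = 3: r = 21, s = -1 − 3·2 = -7, t = 3 − 3·(-5) = 18  (check: 789·(-7) + 308·18 = 21)
  q = 1: r = 17, s = 2 − 1·(-7) = 9, t = -5 − 1·18 = -23  (check: 789·9 + 308·(-23) = 17)
  q = 1: r = 4, s = -7 − 1·9 = -16, t = 18 − 1·(-23) = 41  (check: 789·(-16) + 308·41 = 4)
  q = 4: r = 1, s = 9 − 4·(-16) = 73, t = -23 − 4·41 = -187  (check: 789·73 + 308·(-187) = 1)
The row with r = 1 (the gcd) gives the Bezout coefficients s = 73, t = -187.
Result: 789 · (73) + 308 · (-187) = 1.

gcd(789, 308) = 1; s = 73, t = -187 (check: 789·73 + 308·(-187) = 1).


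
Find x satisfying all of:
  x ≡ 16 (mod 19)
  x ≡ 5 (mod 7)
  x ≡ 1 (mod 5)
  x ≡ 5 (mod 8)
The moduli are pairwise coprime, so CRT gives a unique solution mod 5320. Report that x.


Product of moduli M = 19 · 7 · 5 · 8 = 5320.
Merge one congruence at a time:
  Start: x ≡ 16 (mod 19).
  Combine with x ≡ 5 (mod 7); new modulus lcm = 133.
    Write x = 16 + 19·t and substitute into x ≡ 5 (mod 7): 19·t ≡ 5 − 16 = -11 (mod 7).
    Reduce coefficients mod 7: 5·t ≡ 3 (mod 7).
    The inverse of 5 mod 7 is 3 (since 5·3 = 15 = 2·7 + 1), so t ≡ 3·3 = 9 ≡ 2 (mod 7).
    Then x = 16 + 19·2 = 54, valid modulo lcm(19, 7) = 133: x ≡ 54 (mod 133).
  Combine with x ≡ 1 (mod 5); new modulus lcm = 665.
    Write x = 54 + 133·t and substitute into x ≡ 1 (mod 5): 133·t ≡ 1 − 54 = -53 (mod 5).
    Reduce coefficients mod 5: 3·t ≡ 2 (mod 5).
    The inverse of 3 mod 5 is 2 (since 3·2 = 6 = 1·5 + 1), so t ≡ 2·2 = 4 ≡ 4 (mod 5).
    Then x = 54 + 133·4 = 586, valid modulo lcm(133, 5) = 665: x ≡ 586 (mod 665).
  Combine with x ≡ 5 (mod 8); new modulus lcm = 5320.
    Write x = 586 + 665·t and substitute into x ≡ 5 (mod 8): 665·t ≡ 5 − 586 = -581 (mod 8).
    Reduce coefficients mod 8: 1·t ≡ 3 (mod 8).
    So t ≡ 3 (mod 8).
    Then x = 586 + 665·3 = 2581, valid modulo lcm(665, 8) = 5320: x ≡ 2581 (mod 5320).
Verify against each original: 2581 mod 19 = 16, 2581 mod 7 = 5, 2581 mod 5 = 1, 2581 mod 8 = 5.

x ≡ 2581 (mod 5320).


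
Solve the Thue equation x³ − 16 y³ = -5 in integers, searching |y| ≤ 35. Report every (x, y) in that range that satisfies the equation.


The equation is x³ - 16y³ = -5. For fixed y, x³ = 16·y³ − 5, so a solution requires the RHS to be a perfect cube.
Strategy: iterate y from -35 to 35, compute RHS = 16·y³ − 5, and check whether it is a (positive or negative) perfect cube.
Check small values of y:
  y = 0: RHS = -5 is not a perfect cube.
  y = 1: RHS = 11 is not a perfect cube.
  y = -1: RHS = -21 is not a perfect cube.
  y = 2: RHS = 123 is not a perfect cube.
  y = -2: RHS = -133 is not a perfect cube.
  y = 3: RHS = 427 is not a perfect cube.
  y = -3: RHS = -437 is not a perfect cube.
Continuing the search up to |y| = 35 finds no solutions either.
No (x, y) in the scanned range satisfies the equation.

No integer solutions with |y| ≤ 35.


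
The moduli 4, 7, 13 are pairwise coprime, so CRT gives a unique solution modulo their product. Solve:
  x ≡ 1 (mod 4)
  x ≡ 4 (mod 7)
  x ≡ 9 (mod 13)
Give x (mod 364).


Moduli 4, 7, 13 are pairwise coprime; by CRT there is a unique solution modulo M = 4 · 7 · 13 = 364.
Solve pairwise, accumulating the modulus:
  Start with x ≡ 1 (mod 4).
  Combine with x ≡ 4 (mod 7): since gcd(4, 7) = 1, we get a unique residue mod 28.
    Write x = 1 + 4·t and substitute into x ≡ 4 (mod 7): 4·t ≡ 4 − 1 = 3 (mod 7).
    The inverse of 4 mod 7 is 2 (since 4·2 = 8 = 1·7 + 1), so t ≡ 2·3 = 6 ≡ 6 (mod 7).
    Then x = 1 + 4·6 = 25, valid modulo lcm(4, 7) = 28: x ≡ 25 (mod 28).
  Combine with x ≡ 9 (mod 13): since gcd(28, 13) = 1, we get a unique residue mod 364.
    Write x = 25 + 28·t and substitute into x ≡ 9 (mod 13): 28·t ≡ 9 − 25 = -16 (mod 13).
    Reduce coefficients mod 13: 2·t ≡ 10 (mod 13).
    The inverse of 2 mod 13 is 7 (since 2·7 = 14 = 1·13 + 1), so t ≡ 7·10 = 70 ≡ 5 (mod 13).
    Then x = 25 + 28·5 = 165, valid modulo lcm(28, 13) = 364: x ≡ 165 (mod 364).
Verify: 165 mod 4 = 1 ✓, 165 mod 7 = 4 ✓, 165 mod 13 = 9 ✓.

x ≡ 165 (mod 364).


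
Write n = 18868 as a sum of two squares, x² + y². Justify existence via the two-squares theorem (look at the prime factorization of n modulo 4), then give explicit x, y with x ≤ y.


Step 1: Factor n = 18868 = 2^2 · 53 · 89.
Step 2: Check the mod-4 condition on each prime factor: 2 = 2 (special); 53 ≡ 1 (mod 4), exponent 1; 89 ≡ 1 (mod 4), exponent 1.
All primes ≡ 3 (mod 4) appear to even exponent (or don't appear), so by the two-squares theorem n IS expressible as a sum of two squares.
Step 3: Build a representation. Group n = k² · m with k = 2 and m = 53 · 89 = 4717 (a product of primes ≡ 1 (mod 4)); a representation of m scales to one of n via (k·x)² + (k·y)² = k²(x² + y²). Each prime p ≡ 1 (mod 4) is itself a sum of two squares; find a² by testing p − a² for a perfect square:
  53: 53 − 1² = 52, 53 − 2² = 49 = 7² ⇒ 53 = 2² + 7².
  89: 89 − 1² = 88, 89 − 2² = 85, 89 − 3² = 80, 89 − 4² = 73, 89 − 5² = 64 = 8² ⇒ 89 = 5² + 8².
  Combine using the Brahmagupta–Fibonacci identity (a² + b²)(c² + d²) = (ac − bd)² + (ad + bc)² = (ac + bd)² + (ad − bc)²:
  53 · 89 = 4717: from (2² + 7²)(5² + 8²), take (2·5 − 7·8, 2·8 + 7·5) = (10 − 56, 16 + 35) = (-46, 51); dropping signs (only squares matter) gives (46, 51); check 46² + 51² = 2116 + 2601 = 4717 ✓.
  Scale by k = 2: (2·46, 2·51) = (92, 102).
Step 4: Order so x ≤ y and verify: 92² + 102² = 8464 + 10404 = 18868 = n. ✓

n = 18868 = 92² + 102² (one valid representation with x ≤ y).


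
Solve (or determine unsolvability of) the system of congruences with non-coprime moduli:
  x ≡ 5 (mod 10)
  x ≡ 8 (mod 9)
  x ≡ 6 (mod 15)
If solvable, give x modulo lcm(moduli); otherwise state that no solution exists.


Moduli 10, 9, 15 are not pairwise coprime, so CRT works modulo lcm(m_i) when all pairwise compatibility conditions hold.
Pairwise compatibility: gcd(m_i, m_j) must divide a_i - a_j for every pair.
Merge one congruence at a time:
  Start: x ≡ 5 (mod 10).
  Combine with x ≡ 8 (mod 9): gcd(10, 9) = 1; 8 - 5 = 3, which IS divisible by 1, so compatible.
    Write x = 5 + 10·t and substitute into x ≡ 8 (mod 9): 10·t ≡ 8 − 5 = 3 (mod 9).
    Reduce coefficients mod 9: 1·t ≡ 3 (mod 9).
    So t ≡ 3 (mod 9).
    Then x = 5 + 10·3 = 35, valid modulo lcm(10, 9) = 90: x ≡ 35 (mod 90).
  Combine with x ≡ 6 (mod 15): gcd(90, 15) = 15, and 6 - 35 = -29 is NOT divisible by 15.
    ⇒ system is inconsistent (no integer solution).

No solution (the system is inconsistent).


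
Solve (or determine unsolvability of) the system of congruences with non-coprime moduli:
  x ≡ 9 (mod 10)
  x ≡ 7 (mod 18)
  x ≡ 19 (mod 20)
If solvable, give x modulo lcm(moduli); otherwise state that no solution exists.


Moduli 10, 18, 20 are not pairwise coprime, so CRT works modulo lcm(m_i) when all pairwise compatibility conditions hold.
Pairwise compatibility: gcd(m_i, m_j) must divide a_i - a_j for every pair.
Merge one congruence at a time:
  Start: x ≡ 9 (mod 10).
  Combine with x ≡ 7 (mod 18): gcd(10, 18) = 2; 7 - 9 = -2, which IS divisible by 2, so compatible.
    Write x = 9 + 10·t and substitute into x ≡ 7 (mod 18): 10·t ≡ 7 − 9 = -2 (mod 18).
    Divide the congruence (and modulus) by g = 2: 5·t ≡ -1 (mod 9).
    Reduce coefficients mod 9: 5·t ≡ 8 (mod 9).
    The inverse of 5 mod 9 is 2 (since 5·2 = 10 = 1·9 + 1), so t ≡ 2·8 = 16 ≡ 7 (mod 9).
    Then x = 9 + 10·7 = 79, valid modulo lcm(10, 18) = 90: x ≡ 79 (mod 90).
  Combine with x ≡ 19 (mod 20): gcd(90, 20) = 10; 19 - 79 = -60, which IS divisible by 10, so compatible.
    Write x = 79 + 90·t and substitute into x ≡ 19 (mod 20): 90·t ≡ 19 − 79 = -60 (mod 20).
    Divide the congruence (and modulus) by g = 10: 9·t ≡ -6 (mod 2).
    Reduce coefficients mod 2: 1·t ≡ 0 (mod 2).
    So t ≡ 0 (mod 2).
    Then x = 79 + 90·0 = 79, valid modulo lcm(90, 20) = 180: x ≡ 79 (mod 180).
Verify: 79 mod 10 = 9, 79 mod 18 = 7, 79 mod 20 = 19.

x ≡ 79 (mod 180).


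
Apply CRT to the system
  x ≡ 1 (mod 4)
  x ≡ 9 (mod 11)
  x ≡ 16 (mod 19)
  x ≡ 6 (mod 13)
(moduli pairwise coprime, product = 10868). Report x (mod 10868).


Product of moduli M = 4 · 11 · 19 · 13 = 10868.
Merge one congruence at a time:
  Start: x ≡ 1 (mod 4).
  Combine with x ≡ 9 (mod 11); new modulus lcm = 44.
    Write x = 1 + 4·t and substitute into x ≡ 9 (mod 11): 4·t ≡ 9 − 1 = 8 (mod 11).
    The inverse of 4 mod 11 is 3 (since 4·3 = 12 = 1·11 + 1), so t ≡ 3·8 = 24 ≡ 2 (mod 11).
    Then x = 1 + 4·2 = 9, valid modulo lcm(4, 11) = 44: x ≡ 9 (mod 44).
  Combine with x ≡ 16 (mod 19); new modulus lcm = 836.
    Write x = 9 + 44·t and substitute into x ≡ 16 (mod 19): 44·t ≡ 16 − 9 = 7 (mod 19).
    Reduce coefficients mod 19: 6·t ≡ 7 (mod 19).
    The inverse of 6 mod 19 is 16 (since 6·16 = 96 = 5·19 + 1), so t ≡ 16·7 = 112 ≡ 17 (mod 19).
    Then x = 9 + 44·17 = 757, valid modulo lcm(44, 19) = 836: x ≡ 757 (mod 836).
  Combine with x ≡ 6 (mod 13); new modulus lcm = 10868.
    Write x = 757 + 836·t and substitute into x ≡ 6 (mod 13): 836·t ≡ 6 − 757 = -751 (mod 13).
    Reduce coefficients mod 13: 4·t ≡ 3 (mod 13).
    The inverse of 4 mod 13 is 10 (since 4·10 = 40 = 3·13 + 1), so t ≡ 10·3 = 30 ≡ 4 (mod 13).
    Then x = 757 + 836·4 = 4101, valid modulo lcm(836, 13) = 10868: x ≡ 4101 (mod 10868).
Verify against each original: 4101 mod 4 = 1, 4101 mod 11 = 9, 4101 mod 19 = 16, 4101 mod 13 = 6.

x ≡ 4101 (mod 10868).


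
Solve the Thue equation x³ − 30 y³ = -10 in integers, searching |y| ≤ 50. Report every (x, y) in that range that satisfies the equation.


The equation is x³ - 30y³ = -10. For fixed y, x³ = 30·y³ − 10, so a solution requires the RHS to be a perfect cube.
Strategy: iterate y from -50 to 50, compute RHS = 30·y³ − 10, and check whether it is a (positive or negative) perfect cube.
Check small values of y:
  y = 0: RHS = -10 is not a perfect cube.
  y = 1: RHS = 20 is not a perfect cube.
  y = -1: RHS = -40 is not a perfect cube.
  y = 2: RHS = 230 is not a perfect cube.
  y = -2: RHS = -250 is not a perfect cube.
  y = 3: RHS = 800 is not a perfect cube.
  y = -3: RHS = -820 is not a perfect cube.
Continuing the search up to |y| = 50 finds no solutions either.
No (x, y) in the scanned range satisfies the equation.

No integer solutions with |y| ≤ 50.


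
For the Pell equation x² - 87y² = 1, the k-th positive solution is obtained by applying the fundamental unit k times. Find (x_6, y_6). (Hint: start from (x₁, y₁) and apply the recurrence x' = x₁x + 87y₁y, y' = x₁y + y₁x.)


Step 1: Find the fundamental solution (x₁, y₁) of x² - 87y² = 1.
  Expand √87 as a continued fraction. a₀ = ⌊√87⌋ = 9; iterate m_{k+1} = d_k·a_k − m_k, d_{k+1} = (87 − m_{k+1}²)/d_k, a_{k+1} = ⌊(a₀ + m_{k+1})/d_{k+1}⌋ (starting m₀ = 0, d₀ = 1), with convergents p_k = a_k·p_{k-1} + p_{k-2}, q_k = a_k·q_{k-1} + q_{k-2} (p₋₁ = 1, q₋₁ = 0):
  k = 0: a₀ = 9; p₀/q₀ = 9/1; p₀² − 87·q₀² = 81 − 87 = -6.
  k = 1: m = 9, d = 6, a = ⌊(9 + 9)/6⌋ = 3; p/q = (3·9 + 1)/(3·1 + 0) = 28/3; p² − 87·q² = 784 − 783 = 1.
  The first convergent with p² − 87·q² = 1 gives the fundamental solution (x₁, y₁) = (28, 3).
Step 2: Apply the recurrence (x_{n+1}, y_{n+1}) = (x₁x_n + 87y₁y_n, x₁y_n + y₁x_n) repeatedly.
  From (x_1, y_1) = (28, 3): x_2 = 28·28 + 87·3·3 = 1567; y_2 = 28·3 + 3·28 = 168.
  From (x_2, y_2) = (1567, 168): x_3 = 28·1567 + 87·3·168 = 87724; y_3 = 28·168 + 3·1567 = 9405.
  From (x_3, y_3) = (87724, 9405): x_4 = 28·87724 + 87·3·9405 = 4910977; y_4 = 28·9405 + 3·87724 = 526512.
  From (x_4, y_4) = (4910977, 526512): x_5 = 28·4910977 + 87·3·526512 = 274926988; y_5 = 28·526512 + 3·4910977 = 29475267.
  From (x_5, y_5) = (274926988, 29475267): x_6 = 28·274926988 + 87·3·29475267 = 15391000351; y_6 = 28·29475267 + 3·274926988 = 1650088440.
Step 3: Verify x_6² - 87·y_6² = 236882891804482123201 - 236882891804482123200 = 1 (should be 1). ✓

(x_1, y_1) = (28, 3); (x_6, y_6) = (15391000351, 1650088440).


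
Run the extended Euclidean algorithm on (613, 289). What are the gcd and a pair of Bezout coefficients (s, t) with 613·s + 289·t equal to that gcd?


Euclidean algorithm on (613, 289) — divide until remainder is 0:
  613 = 2 · 289 + 35
  289 = 8 · 35 + 9
  35 = 3 · 9 + 8
  9 = 1 · 8 + 1
  8 = 8 · 1 + 0
gcd(613, 289) = 1.
Track Bezout coefficients alongside the remainders: start with r₀ = 613 = a·1 + b·0 (s = 1, t = 0) and r₁ = 289 = a·0 + b·1 (s = 0, t = 1); each new remainder r_{k+1} = r_{k-1} − q_k·r_k inherits s_{k+1} = s_{k-1} − q_k·s_k, t_{k+1} = t_{k-1} − q_k·t_k, so r_k = a·s_k + b·t_k at every step:
  q = 2: r = 35, s = 1 − 2·0 = 1, t = 0 − 2·1 = -2  (check: 613·1 + 289·(-2) = 35)
  q = 8: r = 9, s = 0 − 8·1 = -8, t = 1 − 8·(-2) = 17  (check: 613·(-8) + 289·17 = 9)
  q = 3: r = 8, s = 1 − 3·(-8) = 25, t = -2 − 3·17 = -53  (check: 613·25 + 289·(-53) = 8)
  q = 1: r = 1, s = -8 − 1·25 = -33, t = 17 − 1·(-53) = 70  (check: 613·(-33) + 289·70 = 1)
The row with r = 1 (the gcd) gives the Bezout coefficients s = -33, t = 70.
Result: 613 · (-33) + 289 · (70) = 1.

gcd(613, 289) = 1; s = -33, t = 70 (check: 613·(-33) + 289·70 = 1).


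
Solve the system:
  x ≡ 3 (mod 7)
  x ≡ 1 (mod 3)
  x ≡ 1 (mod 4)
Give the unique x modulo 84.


Moduli 7, 3, 4 are pairwise coprime; by CRT there is a unique solution modulo M = 7 · 3 · 4 = 84.
Solve pairwise, accumulating the modulus:
  Start with x ≡ 3 (mod 7).
  Combine with x ≡ 1 (mod 3): since gcd(7, 3) = 1, we get a unique residue mod 21.
    Write x = 3 + 7·t and substitute into x ≡ 1 (mod 3): 7·t ≡ 1 − 3 = -2 (mod 3).
    Reduce coefficients mod 3: 1·t ≡ 1 (mod 3).
    So t ≡ 1 (mod 3).
    Then x = 3 + 7·1 = 10, valid modulo lcm(7, 3) = 21: x ≡ 10 (mod 21).
  Combine with x ≡ 1 (mod 4): since gcd(21, 4) = 1, we get a unique residue mod 84.
    Write x = 10 + 21·t and substitute into x ≡ 1 (mod 4): 21·t ≡ 1 − 10 = -9 (mod 4).
    Reduce coefficients mod 4: 1·t ≡ 3 (mod 4).
    So t ≡ 3 (mod 4).
    Then x = 10 + 21·3 = 73, valid modulo lcm(21, 4) = 84: x ≡ 73 (mod 84).
Verify: 73 mod 7 = 3 ✓, 73 mod 3 = 1 ✓, 73 mod 4 = 1 ✓.

x ≡ 73 (mod 84).


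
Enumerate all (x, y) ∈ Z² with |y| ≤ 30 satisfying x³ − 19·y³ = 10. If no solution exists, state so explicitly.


The equation is x³ - 19y³ = 10. For fixed y, x³ = 19·y³ + 10, so a solution requires the RHS to be a perfect cube.
Strategy: iterate y from -30 to 30, compute RHS = 19·y³ + 10, and check whether it is a (positive or negative) perfect cube.
Check small values of y:
  y = 0: RHS = 10 is not a perfect cube.
  y = 1: RHS = 29 is not a perfect cube.
  y = -1: RHS = -9 is not a perfect cube.
  y = 2: RHS = 162 is not a perfect cube.
  y = -2: RHS = -142 is not a perfect cube.
  y = 3: RHS = 523 is not a perfect cube.
  y = -3: RHS = -503 is not a perfect cube.
Continuing the search up to |y| = 30 finds no solutions either.
No (x, y) in the scanned range satisfies the equation.

No integer solutions with |y| ≤ 30.


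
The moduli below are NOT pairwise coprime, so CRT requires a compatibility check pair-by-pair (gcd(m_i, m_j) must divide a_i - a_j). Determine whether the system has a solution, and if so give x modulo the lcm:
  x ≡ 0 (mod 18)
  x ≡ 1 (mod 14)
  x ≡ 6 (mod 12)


Moduli 18, 14, 12 are not pairwise coprime, so CRT works modulo lcm(m_i) when all pairwise compatibility conditions hold.
Pairwise compatibility: gcd(m_i, m_j) must divide a_i - a_j for every pair.
Merge one congruence at a time:
  Start: x ≡ 0 (mod 18).
  Combine with x ≡ 1 (mod 14): gcd(18, 14) = 2, and 1 - 0 = 1 is NOT divisible by 2.
    ⇒ system is inconsistent (no integer solution).

No solution (the system is inconsistent).


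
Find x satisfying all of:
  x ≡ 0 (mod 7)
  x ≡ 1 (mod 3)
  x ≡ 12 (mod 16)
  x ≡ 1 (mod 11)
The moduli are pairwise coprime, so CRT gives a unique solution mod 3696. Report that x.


Product of moduli M = 7 · 3 · 16 · 11 = 3696.
Merge one congruence at a time:
  Start: x ≡ 0 (mod 7).
  Combine with x ≡ 1 (mod 3); new modulus lcm = 21.
    Write x = 0 + 7·t and substitute into x ≡ 1 (mod 3): 7·t ≡ 1 − 0 = 1 (mod 3).
    Reduce coefficients mod 3: 1·t ≡ 1 (mod 3).
    So t ≡ 1 (mod 3).
    Then x = 0 + 7·1 = 7, valid modulo lcm(7, 3) = 21: x ≡ 7 (mod 21).
  Combine with x ≡ 12 (mod 16); new modulus lcm = 336.
    Write x = 7 + 21·t and substitute into x ≡ 12 (mod 16): 21·t ≡ 12 − 7 = 5 (mod 16).
    Reduce coefficients mod 16: 5·t ≡ 5 (mod 16).
    The inverse of 5 mod 16 is 13 (since 5·13 = 65 = 4·16 + 1), so t ≡ 13·5 = 65 ≡ 1 (mod 16).
    Then x = 7 + 21·1 = 28, valid modulo lcm(21, 16) = 336: x ≡ 28 (mod 336).
  Combine with x ≡ 1 (mod 11); new modulus lcm = 3696.
    Write x = 28 + 336·t and substitute into x ≡ 1 (mod 11): 336·t ≡ 1 − 28 = -27 (mod 11).
    Reduce coefficients mod 11: 6·t ≡ 6 (mod 11).
    The inverse of 6 mod 11 is 2 (since 6·2 = 12 = 1·11 + 1), so t ≡ 2·6 = 12 ≡ 1 (mod 11).
    Then x = 28 + 336·1 = 364, valid modulo lcm(336, 11) = 3696: x ≡ 364 (mod 3696).
Verify against each original: 364 mod 7 = 0, 364 mod 3 = 1, 364 mod 16 = 12, 364 mod 11 = 1.

x ≡ 364 (mod 3696).


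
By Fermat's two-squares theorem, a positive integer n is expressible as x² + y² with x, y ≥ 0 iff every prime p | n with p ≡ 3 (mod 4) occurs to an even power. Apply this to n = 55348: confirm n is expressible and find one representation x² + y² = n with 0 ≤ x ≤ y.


Step 1: Factor n = 55348 = 2^2 · 101 · 137.
Step 2: Check the mod-4 condition on each prime factor: 2 = 2 (special); 101 ≡ 1 (mod 4), exponent 1; 137 ≡ 1 (mod 4), exponent 1.
All primes ≡ 3 (mod 4) appear to even exponent (or don't appear), so by the two-squares theorem n IS expressible as a sum of two squares.
Step 3: Build a representation. Group n = k² · m with k = 2 and m = 101 · 137 = 13837 (a product of primes ≡ 1 (mod 4)); a representation of m scales to one of n via (k·x)² + (k·y)² = k²(x² + y²). Each prime p ≡ 1 (mod 4) is itself a sum of two squares; find a² by testing p − a² for a perfect square:
  101: 101 − 1² = 100 = 10² ⇒ 101 = 1² + 10².
  137: 137 − 1² = 136, 137 − 2² = 133, 137 − 3² = 128, 137 − 4² = 121 = 11² ⇒ 137 = 4² + 11².
  Combine using the Brahmagupta–Fibonacci identity (a² + b²)(c² + d²) = (ac − bd)² + (ad + bc)² = (ac + bd)² + (ad − bc)²:
  101 · 137 = 13837: from (1² + 10²)(4² + 11²), take (1·4 − 10·11, 1·11 + 10·4) = (4 − 110, 11 + 40) = (-106, 51); dropping signs (only squares matter) gives (106, 51); check 106² + 51² = 11236 + 2601 = 13837 ✓.
  Scale by k = 2: (2·106, 2·51) = (212, 102).
Step 4: Order so x ≤ y and verify: 102² + 212² = 10404 + 44944 = 55348 = n. ✓

n = 55348 = 102² + 212² (one valid representation with x ≤ y).


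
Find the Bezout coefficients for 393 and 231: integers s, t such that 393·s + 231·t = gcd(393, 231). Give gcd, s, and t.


Euclidean algorithm on (393, 231) — divide until remainder is 0:
  393 = 1 · 231 + 162
  231 = 1 · 162 + 69
  162 = 2 · 69 + 24
  69 = 2 · 24 + 21
  24 = 1 · 21 + 3
  21 = 7 · 3 + 0
gcd(393, 231) = 3.
Track Bezout coefficients alongside the remainders: start with r₀ = 393 = a·1 + b·0 (s = 1, t = 0) and r₁ = 231 = a·0 + b·1 (s = 0, t = 1); each new remainder r_{k+1} = r_{k-1} − q_k·r_k inherits s_{k+1} = s_{k-1} − q_k·s_k, t_{k+1} = t_{k-1} − q_k·t_k, so r_k = a·s_k + b·t_k at every step:
  q = 1: r = 162, s = 1 − 1·0 = 1, t = 0 − 1·1 = -1  (check: 393·1 + 231·(-1) = 162)
  q = 1: r = 69, s = 0 − 1·1 = -1, t = 1 − 1·(-1) = 2  (check: 393·(-1) + 231·2 = 69)
  q = 2: r = 24, s = 1 − 2·(-1) = 3, t = -1 − 2·2 = -5  (check: 393·3 + 231·(-5) = 24)
  q = 2: r = 21, s = -1 − 2·3 = -7, t = 2 − 2·(-5) = 12  (check: 393·(-7) + 231·12 = 21)
  q = 1: r = 3, s = 3 − 1·(-7) = 10, t = -5 − 1·12 = -17  (check: 393·10 + 231·(-17) = 3)
The row with r = 3 (the gcd) gives the Bezout coefficients s = 10, t = -17.
Result: 393 · (10) + 231 · (-17) = 3.

gcd(393, 231) = 3; s = 10, t = -17 (check: 393·10 + 231·(-17) = 3).
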